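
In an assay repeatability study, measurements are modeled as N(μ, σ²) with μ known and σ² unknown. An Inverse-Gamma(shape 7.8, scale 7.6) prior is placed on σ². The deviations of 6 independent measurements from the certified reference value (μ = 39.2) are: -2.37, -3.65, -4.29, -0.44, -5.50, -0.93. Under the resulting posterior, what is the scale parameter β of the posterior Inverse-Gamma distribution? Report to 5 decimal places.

41.92600

With known mean μ and an Inverse-Gamma(α, β) prior on σ², the Normal likelihood is conjugate: posterior is Inv-Gamma(α + n/2, β + Σ(xᵢ−μ)²/2).
Σ(xᵢ−μ)² = (-2.37)² + (-3.65)² + (-4.29)² + (-0.44)² + (-5.50)² + (-0.93)² = 68.6520.
Posterior: Inv-Gamma(7.8 + 6/2, 7.6 + 68.6520/2) = Inv-Gamma(10.80, 41.92600).
Posterior β = 41.92600.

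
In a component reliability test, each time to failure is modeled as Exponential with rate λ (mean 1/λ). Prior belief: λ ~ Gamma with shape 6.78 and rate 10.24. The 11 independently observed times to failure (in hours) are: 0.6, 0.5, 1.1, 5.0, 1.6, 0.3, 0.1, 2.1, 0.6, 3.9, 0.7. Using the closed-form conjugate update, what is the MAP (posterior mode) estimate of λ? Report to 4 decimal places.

With a Gamma(shape α, rate β) prior on the exponential rate λ, the posterior after n observations with total T = Σxᵢ is Gamma(α+n, β+T).
Sum of observations T = 16.5 hours; n = 11.
Posterior: Gamma(6.78+11, 10.24+16.5) = Gamma(17.78, 26.74).
Mode = (α−1)/β = 0.6275.

0.6275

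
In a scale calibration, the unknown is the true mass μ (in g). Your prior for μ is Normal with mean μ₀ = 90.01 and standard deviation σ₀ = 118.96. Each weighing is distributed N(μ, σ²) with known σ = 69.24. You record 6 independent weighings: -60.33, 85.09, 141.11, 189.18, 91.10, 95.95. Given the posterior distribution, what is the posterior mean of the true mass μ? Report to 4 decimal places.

90.3318

For Normal data with known variance σ², a Normal(μ₀, σ₀²) prior on μ is conjugate. Posterior precision = 1/σ₀² + n/σ²; posterior mean is the precision-weighted average of μ₀ and x̄.
Σxᵢ = (-60.33) + 85.09 + 141.11 + 189.18 + 91.10 + 95.95 = 542.1, so n·x̄ = 542.1.
σ₀² = 118.96² = 14151.4816, σ² = 69.24² = 4794.1776; σ² + n·σ₀² = 4794.1776 + 6·14151.4816 = 89703.0672.
Posterior mean = (μ₀/σ₀² + n·x̄/σ²)/(1/σ₀² + n/σ²) = (σ²·μ₀ + σ₀²·n·x̄)/(σ² + n·σ₀²) = (4794.1776·90.01 + 14151.4816·542.1)/89703.0672 = 8103042.101136/89703.0672 = 90.3318.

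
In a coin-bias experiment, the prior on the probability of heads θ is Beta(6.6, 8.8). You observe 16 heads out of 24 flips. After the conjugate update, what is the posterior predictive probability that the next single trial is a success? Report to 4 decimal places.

The Beta prior is conjugate to a Binomial/Bernoulli likelihood; the update adds successes to α and failures to β.
Posterior: Beta(α+k, β+n−k) = Beta(6.6+16, 8.8+8) = Beta(22.6, 16.8).
For a single future Bernoulli trial, P(success | data) = α/(α+β) = 0.5736.

0.5736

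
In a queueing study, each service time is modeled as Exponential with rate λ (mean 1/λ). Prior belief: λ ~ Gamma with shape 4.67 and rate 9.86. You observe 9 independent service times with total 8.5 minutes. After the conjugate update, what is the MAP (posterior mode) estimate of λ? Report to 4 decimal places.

0.6901

With a Gamma(shape α, rate β) prior on the exponential rate λ, the posterior after n observations with total T = Σxᵢ is Gamma(α+n, β+T).
Posterior: Gamma(4.67+9, 9.86+8.5) = Gamma(13.67, 18.36).
Mode = (α−1)/β = 0.6901.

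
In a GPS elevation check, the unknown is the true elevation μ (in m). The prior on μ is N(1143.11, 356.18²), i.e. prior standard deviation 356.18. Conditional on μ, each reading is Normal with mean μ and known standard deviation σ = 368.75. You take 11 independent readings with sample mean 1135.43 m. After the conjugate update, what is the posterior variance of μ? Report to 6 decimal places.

For Normal data with known variance σ², a Normal(μ₀, σ₀²) prior on μ is conjugate. Posterior precision = 1/σ₀² + n/σ²; posterior mean is the precision-weighted average of μ₀ and x̄.
σ₀² = 356.18² = 126864.1924, σ² = 368.75² = 135976.5625; σ² + n·σ₀² = 135976.5625 + 11·126864.1924 = 1531482.6789.
Posterior precision = 1/σ₀² + n/σ² = 1/126864.1924 + 11/135976.5625 = (σ² + n·σ₀²)/(σ₀²σ²) = 1531482.6789/(126864.1924·135976.5625); posterior variance σₙ² = σ₀²σ²/(σ² + n·σ₀²) = 126864.1924·135976.5625/1531482.6789 = 11263.958140.

11263.958140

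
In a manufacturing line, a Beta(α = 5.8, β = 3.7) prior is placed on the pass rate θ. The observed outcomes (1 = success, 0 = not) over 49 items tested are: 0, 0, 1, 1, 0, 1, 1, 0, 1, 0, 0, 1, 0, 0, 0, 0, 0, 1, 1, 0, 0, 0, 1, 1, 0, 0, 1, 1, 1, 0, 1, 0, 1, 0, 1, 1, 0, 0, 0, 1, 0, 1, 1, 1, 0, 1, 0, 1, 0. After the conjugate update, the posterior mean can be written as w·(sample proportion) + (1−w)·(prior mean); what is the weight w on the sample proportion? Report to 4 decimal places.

The Beta prior is conjugate to a Binomial/Bernoulli likelihood; the update adds successes to α and failures to β.
Posterior mean = (α₀+k)/(α₀+β₀+n) = [n/(α₀+β₀+n)]·(k/n) + [(α₀+β₀)/(α₀+β₀+n)]·α₀/(α₀+β₀), so only n and the prior enter the weight.
The weight on the data is w = n/(α₀+β₀+n) = 49/(5.8+3.7+49) = 49/58.5 = 0.8376.

0.8376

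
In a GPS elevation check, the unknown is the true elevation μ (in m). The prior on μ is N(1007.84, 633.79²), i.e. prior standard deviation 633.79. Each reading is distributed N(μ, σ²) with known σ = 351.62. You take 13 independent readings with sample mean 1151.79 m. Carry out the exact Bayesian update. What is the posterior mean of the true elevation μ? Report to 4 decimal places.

1148.4606

For Normal data with known variance σ², a Normal(μ₀, σ₀²) prior on μ is conjugate. Posterior precision = 1/σ₀² + n/σ²; posterior mean is the precision-weighted average of μ₀ and x̄.
n·x̄ = 13·1151.79 = 14973.27.
σ₀² = 633.79² = 401689.7641, σ² = 351.62² = 123636.6244; σ² + n·σ₀² = 123636.6244 + 13·401689.7641 = 5345603.5577.
Posterior mean = (μ₀/σ₀² + n·x̄/σ²)/(1/σ₀² + n/σ²) = (σ²·μ₀ + σ₀²·n·x̄)/(σ² + n·σ₀²) = (123636.6244·1007.84 + 401689.7641·14973.27)/5345603.5577 = 6139215229.640903/5345603.5577 = 1148.4606.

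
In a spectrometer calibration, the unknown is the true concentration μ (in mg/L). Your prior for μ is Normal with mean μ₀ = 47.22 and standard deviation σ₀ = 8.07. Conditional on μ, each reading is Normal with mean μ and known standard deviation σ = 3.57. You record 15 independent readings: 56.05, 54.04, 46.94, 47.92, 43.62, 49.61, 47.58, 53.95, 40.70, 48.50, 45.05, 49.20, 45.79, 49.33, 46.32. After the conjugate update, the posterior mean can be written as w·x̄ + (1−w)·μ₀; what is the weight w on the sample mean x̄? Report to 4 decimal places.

0.9871

For Normal data with known variance σ², a Normal(μ₀, σ₀²) prior on μ is conjugate. Posterior precision = 1/σ₀² + n/σ²; posterior mean is the precision-weighted average of μ₀ and x̄.
σ₀² = 8.07² = 65.1249, σ² = 3.57² = 12.7449. Prior precision 1/σ₀² = 1/65.1249; data precision n/σ² = 15/12.7449.
w = (n/σ²)/(1/σ₀² + n/σ²) = n·σ₀²/(σ² + n·σ₀²) = 15·65.1249/(12.7449 + 15·65.1249) = 976.8735/989.6184 = 0.9871.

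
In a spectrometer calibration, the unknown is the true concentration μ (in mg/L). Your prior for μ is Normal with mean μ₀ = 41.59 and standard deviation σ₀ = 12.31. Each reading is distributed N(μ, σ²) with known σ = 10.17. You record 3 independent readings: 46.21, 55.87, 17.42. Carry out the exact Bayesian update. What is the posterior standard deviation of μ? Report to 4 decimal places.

For Normal data with known variance σ², a Normal(μ₀, σ₀²) prior on μ is conjugate. Posterior precision = 1/σ₀² + n/σ²; posterior mean is the precision-weighted average of μ₀ and x̄.
σ₀² = 12.31² = 151.5361, σ² = 10.17² = 103.4289; σ² + n·σ₀² = 103.4289 + 3·151.5361 = 558.0372.
Posterior precision = 1/σ₀² + n/σ² = 1/151.5361 + 3/103.4289 = (σ² + n·σ₀²)/(σ₀²σ²) = 558.0372/(151.5361·103.4289); posterior variance σₙ² = σ₀²σ²/(σ² + n·σ₀²) = 151.5361·103.4289/558.0372 = 28.086321.
Posterior SD = √σₙ² = √(151.5361·103.4289/558.0372) = 5.2997.

5.2997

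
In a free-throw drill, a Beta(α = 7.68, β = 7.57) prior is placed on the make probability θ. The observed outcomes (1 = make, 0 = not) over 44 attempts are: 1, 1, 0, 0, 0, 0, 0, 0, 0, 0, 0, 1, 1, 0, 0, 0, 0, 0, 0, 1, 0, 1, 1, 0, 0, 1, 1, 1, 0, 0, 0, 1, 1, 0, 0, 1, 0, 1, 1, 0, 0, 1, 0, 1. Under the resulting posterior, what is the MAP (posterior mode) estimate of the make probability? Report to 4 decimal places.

The Beta prior is conjugate to a Binomial/Bernoulli likelihood; the update adds successes to α and failures to β.
Posterior: Beta(α+k, β+n−k) = Beta(7.68+17, 7.57+27) = Beta(24.68, 34.57).
Mode of Beta(a,b) for a,b>1 is (a−1)/(a+b−2) = 23.68/57.25 = 0.4136.

0.4136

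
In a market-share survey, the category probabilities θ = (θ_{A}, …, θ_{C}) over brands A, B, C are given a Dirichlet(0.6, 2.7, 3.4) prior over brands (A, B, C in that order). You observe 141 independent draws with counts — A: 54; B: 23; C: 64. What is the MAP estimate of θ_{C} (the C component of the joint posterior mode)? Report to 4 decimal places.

0.4589

The Dirichlet prior is conjugate to the Multinomial likelihood: each posterior αⱼ = prior αⱼ + observed count nⱼ.
Posterior concentration: (54.6, 25.7, 67.4), total = 147.7.
Joint mode component: (α_{C}−1)/(Σα−K) = 66.4/144.7 = 0.4589.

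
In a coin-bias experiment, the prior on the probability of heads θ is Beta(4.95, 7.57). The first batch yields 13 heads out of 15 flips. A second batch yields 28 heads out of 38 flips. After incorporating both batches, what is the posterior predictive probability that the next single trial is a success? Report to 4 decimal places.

The Beta prior is conjugate to a Binomial/Bernoulli likelihood; the update adds successes to α and failures to β.
After batch 1: Beta(4.95+13, 7.57+2) = Beta(17.95, 9.57).
After batch 2: Beta(17.95+28, 9.57+10) = Beta(45.95, 19.57).
For a single future Bernoulli trial, P(success | data) = α/(α+β) = 0.7013.

0.7013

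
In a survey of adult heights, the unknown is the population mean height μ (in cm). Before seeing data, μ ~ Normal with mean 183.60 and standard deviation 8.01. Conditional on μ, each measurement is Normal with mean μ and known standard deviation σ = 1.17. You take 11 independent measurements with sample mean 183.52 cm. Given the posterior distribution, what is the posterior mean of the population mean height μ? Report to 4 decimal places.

183.5202

For Normal data with known variance σ², a Normal(μ₀, σ₀²) prior on μ is conjugate. Posterior precision = 1/σ₀² + n/σ²; posterior mean is the precision-weighted average of μ₀ and x̄.
n·x̄ = 11·183.52 = 2018.72.
σ₀² = 8.01² = 64.1601, σ² = 1.17² = 1.3689; σ² + n·σ₀² = 1.3689 + 11·64.1601 = 707.13.
Posterior mean = (μ₀/σ₀² + n·x̄/σ²)/(1/σ₀² + n/σ²) = (σ²·μ₀ + σ₀²·n·x̄)/(σ² + n·σ₀²) = (1.3689·183.60 + 64.1601·2018.72)/707.13 = 129772.607112/707.13 = 183.5202.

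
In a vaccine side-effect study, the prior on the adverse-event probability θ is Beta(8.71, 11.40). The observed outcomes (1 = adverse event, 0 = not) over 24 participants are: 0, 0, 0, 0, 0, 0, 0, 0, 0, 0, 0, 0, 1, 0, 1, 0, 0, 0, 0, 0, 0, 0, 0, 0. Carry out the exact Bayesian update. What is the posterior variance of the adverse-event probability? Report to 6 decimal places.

The Beta prior is conjugate to a Binomial/Bernoulli likelihood; the update adds successes to α and failures to β.
Posterior: Beta(α+k, β+n−k) = Beta(8.71+2, 11.40+22) = Beta(10.71, 33.40).
Var = αβ/((α+β)²(α+β+1)) = 10.71·33.40/(44.11²·45.11) = 0.004076.

0.004076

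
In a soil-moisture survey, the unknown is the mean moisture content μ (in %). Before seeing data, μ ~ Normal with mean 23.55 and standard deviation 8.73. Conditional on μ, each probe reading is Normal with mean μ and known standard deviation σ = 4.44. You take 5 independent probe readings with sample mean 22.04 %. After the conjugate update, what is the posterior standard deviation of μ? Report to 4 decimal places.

1.9362

For Normal data with known variance σ², a Normal(μ₀, σ₀²) prior on μ is conjugate. Posterior precision = 1/σ₀² + n/σ²; posterior mean is the precision-weighted average of μ₀ and x̄.
σ₀² = 8.73² = 76.2129, σ² = 4.44² = 19.7136; σ² + n·σ₀² = 19.7136 + 5·76.2129 = 400.7781.
Posterior precision = 1/σ₀² + n/σ² = 1/76.2129 + 5/19.7136 = (σ² + n·σ₀²)/(σ₀²σ²) = 400.7781/(76.2129·19.7136); posterior variance σₙ² = σ₀²σ²/(σ² + n·σ₀²) = 76.2129·19.7136/400.7781 = 3.748784.
Posterior SD = √σₙ² = √(76.2129·19.7136/400.7781) = 1.9362.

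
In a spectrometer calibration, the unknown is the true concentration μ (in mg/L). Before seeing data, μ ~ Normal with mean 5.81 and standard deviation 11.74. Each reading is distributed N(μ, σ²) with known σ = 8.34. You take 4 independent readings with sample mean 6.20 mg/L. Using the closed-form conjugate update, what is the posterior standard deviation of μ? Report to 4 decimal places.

For Normal data with known variance σ², a Normal(μ₀, σ₀²) prior on μ is conjugate. Posterior precision = 1/σ₀² + n/σ²; posterior mean is the precision-weighted average of μ₀ and x̄.
σ₀² = 11.74² = 137.8276, σ² = 8.34² = 69.5556; σ² + n·σ₀² = 69.5556 + 4·137.8276 = 620.866.
Posterior precision = 1/σ₀² + n/σ² = 1/137.8276 + 4/69.5556 = (σ² + n·σ₀²)/(σ₀²σ²) = 620.866/(137.8276·69.5556); posterior variance σₙ² = σ₀²σ²/(σ² + n·σ₀²) = 137.8276·69.5556/620.866 = 15.440822.
Posterior SD = √σₙ² = √(137.8276·69.5556/620.866) = 3.9295.

3.9295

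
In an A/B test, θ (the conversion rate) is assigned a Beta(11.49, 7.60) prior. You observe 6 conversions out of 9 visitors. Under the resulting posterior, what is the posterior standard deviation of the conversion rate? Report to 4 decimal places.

0.0899

The Beta prior is conjugate to a Binomial/Bernoulli likelihood; the update adds successes to α and failures to β.
Posterior: Beta(α+k, β+n−k) = Beta(11.49+6, 7.60+3) = Beta(17.49, 10.60).
Var = αβ/((α+β)²(α+β+1)) = 17.49·10.60/(28.09²·29.09) = 0.00807697; SD = √0.00807697 = 0.0899.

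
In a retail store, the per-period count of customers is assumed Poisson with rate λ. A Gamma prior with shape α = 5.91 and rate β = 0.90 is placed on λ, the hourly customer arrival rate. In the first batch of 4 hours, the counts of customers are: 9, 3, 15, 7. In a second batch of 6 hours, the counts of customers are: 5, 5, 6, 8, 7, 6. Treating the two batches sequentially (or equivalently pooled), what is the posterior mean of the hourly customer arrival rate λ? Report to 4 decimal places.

7.0560

With a Gamma(shape α, rate β) prior, the Poisson likelihood is conjugate: the posterior is Gamma(α + ΣXᵢ, β + n).
Batch 1: sum of counts S = 34 over n = 4 hours.
After batch 1: Gamma(α+S, β+n) = Gamma(5.91+34, 0.90+4) = Gamma(39.91, 4.90).
Batch 2: sum of counts S = 37 over n = 6 hours.
After batch 2: Gamma(α+S, β+n) = Gamma(39.91+37, 4.90+6) = Gamma(76.91, 10.90).
Posterior mean = α/β = 76.91/10.90 = 7.0560.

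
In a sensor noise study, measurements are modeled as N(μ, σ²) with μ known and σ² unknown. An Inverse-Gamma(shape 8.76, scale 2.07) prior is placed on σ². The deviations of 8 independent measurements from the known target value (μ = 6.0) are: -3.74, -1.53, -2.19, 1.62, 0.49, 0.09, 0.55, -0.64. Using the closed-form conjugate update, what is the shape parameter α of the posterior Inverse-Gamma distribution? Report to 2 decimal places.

With known mean μ and an Inverse-Gamma(α, β) prior on σ², the Normal likelihood is conjugate: posterior is Inv-Gamma(α + n/2, β + Σ(xᵢ−μ)²/2).
Σ(xᵢ−μ)² = (-3.74)² + (-1.53)² + (-2.19)² + (1.62)² + (0.49)² + (0.09)² + (0.55)² + (-0.64)² = 24.7093.
Posterior: Inv-Gamma(8.76 + 8/2, 2.07 + 24.7093/2) = Inv-Gamma(12.76, 14.42465).
Posterior α = 12.76.

12.76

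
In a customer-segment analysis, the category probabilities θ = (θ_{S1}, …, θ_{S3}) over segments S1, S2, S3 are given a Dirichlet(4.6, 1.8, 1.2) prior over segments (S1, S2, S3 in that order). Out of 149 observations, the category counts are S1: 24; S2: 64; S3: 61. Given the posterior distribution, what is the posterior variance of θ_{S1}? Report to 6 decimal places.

0.000947

The Dirichlet prior is conjugate to the Multinomial likelihood: each posterior αⱼ = prior αⱼ + observed count nⱼ.
Posterior concentration: (28.6, 65.8, 62.2), total = 156.6.
Var[θ_j] = α_j(Σα−α_j)/((Σα)²(Σα+1)) = 28.6·128.0/(156.6²·157.6) = 0.000947.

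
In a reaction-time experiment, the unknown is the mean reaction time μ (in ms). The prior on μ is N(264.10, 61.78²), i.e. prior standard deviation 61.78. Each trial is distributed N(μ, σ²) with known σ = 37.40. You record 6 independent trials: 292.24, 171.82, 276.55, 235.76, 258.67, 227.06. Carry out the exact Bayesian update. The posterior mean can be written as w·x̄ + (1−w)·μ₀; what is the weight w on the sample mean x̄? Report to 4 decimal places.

For Normal data with known variance σ², a Normal(μ₀, σ₀²) prior on μ is conjugate. Posterior precision = 1/σ₀² + n/σ²; posterior mean is the precision-weighted average of μ₀ and x̄.
σ₀² = 61.78² = 3816.7684, σ² = 37.40² = 1398.76. Prior precision 1/σ₀² = 1/3816.7684; data precision n/σ² = 6/1398.76.
w = (n/σ²)/(1/σ₀² + n/σ²) = n·σ₀²/(σ² + n·σ₀²) = 6·3816.7684/(1398.76 + 6·3816.7684) = 22900.6104/24299.3704 = 0.9424.

0.9424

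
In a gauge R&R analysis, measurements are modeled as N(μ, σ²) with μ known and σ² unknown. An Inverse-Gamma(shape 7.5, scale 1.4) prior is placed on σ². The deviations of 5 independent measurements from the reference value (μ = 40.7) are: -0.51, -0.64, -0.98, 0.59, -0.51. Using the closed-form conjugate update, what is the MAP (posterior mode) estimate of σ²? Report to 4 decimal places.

0.2290

With known mean μ and an Inverse-Gamma(α, β) prior on σ², the Normal likelihood is conjugate: posterior is Inv-Gamma(α + n/2, β + Σ(xᵢ−μ)²/2).
Σ(xᵢ−μ)² = (-0.51)² + (-0.64)² + (-0.98)² + (0.59)² + (-0.51)² = 2.2383.
Posterior: Inv-Gamma(7.5 + 5/2, 1.4 + 2.2383/2) = Inv-Gamma(10.00, 2.51915).
Mode = β/(α+1) = 2.51915/11.00 = 0.2290.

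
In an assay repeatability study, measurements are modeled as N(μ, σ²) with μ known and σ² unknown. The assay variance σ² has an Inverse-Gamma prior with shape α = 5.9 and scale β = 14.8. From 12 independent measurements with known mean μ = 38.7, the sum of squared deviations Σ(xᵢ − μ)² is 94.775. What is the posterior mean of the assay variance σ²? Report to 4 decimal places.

With known mean μ and an Inverse-Gamma(α, β) prior on σ², the Normal likelihood is conjugate: posterior is Inv-Gamma(α + n/2, β + Σ(xᵢ−μ)²/2).
Posterior: Inv-Gamma(5.9 + 12/2, 14.8 + 94.775/2) = Inv-Gamma(11.90, 62.1875).
E[σ²|data] = β/(α−1) = 62.1875/10.90 = 5.7053.

5.7053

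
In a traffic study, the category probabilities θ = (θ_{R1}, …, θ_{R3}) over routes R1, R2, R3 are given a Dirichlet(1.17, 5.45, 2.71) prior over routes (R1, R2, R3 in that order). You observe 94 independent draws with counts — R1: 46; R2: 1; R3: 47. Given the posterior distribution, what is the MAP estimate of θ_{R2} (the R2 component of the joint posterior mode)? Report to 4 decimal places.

0.0543

The Dirichlet prior is conjugate to the Multinomial likelihood: each posterior αⱼ = prior αⱼ + observed count nⱼ.
Posterior concentration: (47.17, 6.45, 49.71), total = 103.33.
Joint mode component: (α_{R2}−1)/(Σα−K) = 5.45/100.33 = 0.0543.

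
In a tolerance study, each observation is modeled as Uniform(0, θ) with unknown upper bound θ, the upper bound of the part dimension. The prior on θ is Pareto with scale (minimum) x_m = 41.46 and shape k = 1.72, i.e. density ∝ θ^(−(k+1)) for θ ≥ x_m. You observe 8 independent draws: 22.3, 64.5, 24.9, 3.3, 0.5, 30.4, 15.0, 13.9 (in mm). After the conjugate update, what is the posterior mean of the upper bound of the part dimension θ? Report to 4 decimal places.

A Pareto(scale x_m, shape k) prior on the upper bound θ of Uniform(0, θ) is conjugate: posterior is Pareto(max(x_m, max xᵢ), k + n).
Sample maximum = 64.5; prior scale x_m = 41.46 → posterior scale = max = 64.50.
Posterior shape = 1.72 + 8 = 9.72.
E[θ|data] = k·x_m/(k−1) = 9.72·64.50/8.72 = 71.8968.

71.8968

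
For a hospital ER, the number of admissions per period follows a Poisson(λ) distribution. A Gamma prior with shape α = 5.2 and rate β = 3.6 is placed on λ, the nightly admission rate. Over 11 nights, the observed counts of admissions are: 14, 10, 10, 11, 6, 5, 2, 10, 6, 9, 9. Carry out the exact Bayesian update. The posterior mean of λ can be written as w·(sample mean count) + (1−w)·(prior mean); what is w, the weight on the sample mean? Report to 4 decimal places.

With a Gamma(shape α, rate β) prior, the Poisson likelihood is conjugate: the posterior is Gamma(α + ΣXᵢ, β + n).
Posterior mean = (α₀+S)/(β₀+n) = [n/(β₀+n)]·(S/n) + [β₀/(β₀+n)]·(α₀/β₀), so only n and β₀ enter the weight.
Weight on data w = n/(β₀+n) = 11/(3.6+11) = 11/14.6 = 0.7534.

0.7534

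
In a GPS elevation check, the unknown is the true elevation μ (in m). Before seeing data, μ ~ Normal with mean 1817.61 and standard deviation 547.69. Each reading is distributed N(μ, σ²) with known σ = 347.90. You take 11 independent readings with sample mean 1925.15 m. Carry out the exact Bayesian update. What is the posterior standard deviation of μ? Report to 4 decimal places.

103.0233

For Normal data with known variance σ², a Normal(μ₀, σ₀²) prior on μ is conjugate. Posterior precision = 1/σ₀² + n/σ²; posterior mean is the precision-weighted average of μ₀ and x̄.
σ₀² = 547.69² = 299964.3361, σ² = 347.90² = 121034.41; σ² + n·σ₀² = 121034.41 + 11·299964.3361 = 3420642.1071.
Posterior precision = 1/σ₀² + n/σ² = 1/299964.3361 + 11/121034.41 = (σ² + n·σ₀²)/(σ₀²σ²) = 3420642.1071/(299964.3361·121034.41); posterior variance σₙ² = σ₀²σ²/(σ² + n·σ₀²) = 299964.3361·121034.41/3420642.1071 = 10613.798610.
Posterior SD = √σₙ² = √(299964.3361·121034.41/3420642.1071) = 103.0233.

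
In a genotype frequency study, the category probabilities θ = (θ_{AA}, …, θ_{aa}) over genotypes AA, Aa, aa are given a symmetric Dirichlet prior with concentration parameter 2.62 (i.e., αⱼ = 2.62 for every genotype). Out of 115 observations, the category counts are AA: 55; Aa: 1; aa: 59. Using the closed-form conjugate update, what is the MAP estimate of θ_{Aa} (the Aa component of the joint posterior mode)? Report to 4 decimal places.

The Dirichlet prior is conjugate to the Multinomial likelihood: each posterior αⱼ = prior αⱼ + observed count nⱼ.
Posterior concentration: (57.62, 3.62, 61.62), total = 122.86.
Joint mode component: (α_{Aa}−1)/(Σα−K) = 2.62/119.86 = 0.0219.

0.0219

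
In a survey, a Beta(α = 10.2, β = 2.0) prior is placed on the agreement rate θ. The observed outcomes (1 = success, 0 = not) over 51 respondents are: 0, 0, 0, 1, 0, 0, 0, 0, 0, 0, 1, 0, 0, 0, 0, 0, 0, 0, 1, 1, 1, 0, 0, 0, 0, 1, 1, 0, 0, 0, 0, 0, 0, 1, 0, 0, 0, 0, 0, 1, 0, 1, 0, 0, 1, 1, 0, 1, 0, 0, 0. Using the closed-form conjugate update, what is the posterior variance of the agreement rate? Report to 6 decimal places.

0.003619

The Beta prior is conjugate to a Binomial/Bernoulli likelihood; the update adds successes to α and failures to β.
Posterior: Beta(α+k, β+n−k) = Beta(10.2+13, 2.0+38) = Beta(23.2, 40.0).
Var = αβ/((α+β)²(α+β+1)) = 23.2·40.0/(63.2²·64.2) = 0.003619.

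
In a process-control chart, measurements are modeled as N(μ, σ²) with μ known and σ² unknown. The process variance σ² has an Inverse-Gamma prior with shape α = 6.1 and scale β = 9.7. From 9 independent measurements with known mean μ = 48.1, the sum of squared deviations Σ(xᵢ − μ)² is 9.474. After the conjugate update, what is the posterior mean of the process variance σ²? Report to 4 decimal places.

With known mean μ and an Inverse-Gamma(α, β) prior on σ², the Normal likelihood is conjugate: posterior is Inv-Gamma(α + n/2, β + Σ(xᵢ−μ)²/2).
Posterior: Inv-Gamma(6.1 + 9/2, 9.7 + 9.474/2) = Inv-Gamma(10.60, 14.4370).
E[σ²|data] = β/(α−1) = 14.4370/9.60 = 1.5039.

1.5039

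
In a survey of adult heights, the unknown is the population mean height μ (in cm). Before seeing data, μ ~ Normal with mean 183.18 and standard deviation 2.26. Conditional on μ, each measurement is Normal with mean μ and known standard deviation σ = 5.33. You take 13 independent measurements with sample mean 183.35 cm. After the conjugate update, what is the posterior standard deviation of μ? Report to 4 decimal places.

For Normal data with known variance σ², a Normal(μ₀, σ₀²) prior on μ is conjugate. Posterior precision = 1/σ₀² + n/σ²; posterior mean is the precision-weighted average of μ₀ and x̄.
σ₀² = 2.26² = 5.1076, σ² = 5.33² = 28.4089; σ² + n·σ₀² = 28.4089 + 13·5.1076 = 94.8077.
Posterior precision = 1/σ₀² + n/σ² = 1/5.1076 + 13/28.4089 = (σ² + n·σ₀²)/(σ₀²σ²) = 94.8077/(5.1076·28.4089); posterior variance σₙ² = σ₀²σ²/(σ² + n·σ₀²) = 5.1076·28.4089/94.8077 = 1.530480.
Posterior SD = √σₙ² = √(5.1076·28.4089/94.8077) = 1.2371.

1.2371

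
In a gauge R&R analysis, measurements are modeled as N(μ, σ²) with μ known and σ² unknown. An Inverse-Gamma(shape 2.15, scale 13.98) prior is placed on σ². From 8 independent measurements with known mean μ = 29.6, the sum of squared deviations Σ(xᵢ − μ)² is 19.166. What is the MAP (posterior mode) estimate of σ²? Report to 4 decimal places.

3.2955

With known mean μ and an Inverse-Gamma(α, β) prior on σ², the Normal likelihood is conjugate: posterior is Inv-Gamma(α + n/2, β + Σ(xᵢ−μ)²/2).
Posterior: Inv-Gamma(2.15 + 8/2, 13.98 + 19.166/2) = Inv-Gamma(6.15, 23.5630).
Mode = β/(α+1) = 23.5630/7.15 = 3.2955.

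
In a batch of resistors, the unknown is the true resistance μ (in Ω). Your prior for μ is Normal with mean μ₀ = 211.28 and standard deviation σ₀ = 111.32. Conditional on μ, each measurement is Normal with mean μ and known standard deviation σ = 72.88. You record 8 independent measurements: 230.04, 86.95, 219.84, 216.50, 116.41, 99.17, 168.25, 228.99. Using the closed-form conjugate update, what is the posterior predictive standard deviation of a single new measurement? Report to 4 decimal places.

77.0822

For Normal data with known variance σ², a Normal(μ₀, σ₀²) prior on μ is conjugate. Posterior precision = 1/σ₀² + n/σ²; posterior mean is the precision-weighted average of μ₀ and x̄.
σ₀² = 111.32² = 12392.1424, σ² = 72.88² = 5311.4944; σ² + n·σ₀² = 5311.4944 + 8·12392.1424 = 104448.6336.
Posterior precision = 1/σ₀² + n/σ² = 1/12392.1424 + 8/5311.4944 = (σ² + n·σ₀²)/(σ₀²σ²) = 104448.6336/(12392.1424·5311.4944); posterior variance σₙ² = σ₀²σ²/(σ² + n·σ₀²) = 12392.1424·5311.4944/104448.6336 = 630.173825.
Predictive variance for one new observation = σₙ² + σ² = 12392.1424·5311.4944/104448.6336 + 5311.4944 = σ²·(σ₀² + 104448.6336)/104448.6336 = 5311.4944·116840.776/104448.6336 = 5941.668225; SD = √(5311.4944·116840.776/104448.6336) = 77.0822.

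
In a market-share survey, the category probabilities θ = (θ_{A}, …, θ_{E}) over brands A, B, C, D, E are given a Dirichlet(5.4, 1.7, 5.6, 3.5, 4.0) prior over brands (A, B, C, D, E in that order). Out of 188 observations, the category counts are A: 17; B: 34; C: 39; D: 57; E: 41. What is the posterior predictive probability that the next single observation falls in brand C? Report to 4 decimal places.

0.2142

The Dirichlet prior is conjugate to the Multinomial likelihood: each posterior αⱼ = prior αⱼ + observed count nⱼ.
Posterior concentration: (22.4, 35.7, 44.6, 60.5, 45.0), total = 208.2.
P(next = C | data) = α_{C}/Σα = 0.2142.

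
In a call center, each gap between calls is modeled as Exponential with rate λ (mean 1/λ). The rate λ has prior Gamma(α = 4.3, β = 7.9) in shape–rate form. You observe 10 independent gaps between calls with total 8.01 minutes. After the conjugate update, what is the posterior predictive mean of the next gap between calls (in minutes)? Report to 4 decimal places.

With a Gamma(shape α, rate β) prior on the exponential rate λ, the posterior after n observations with total T = Σxᵢ is Gamma(α+n, β+T).
Posterior: Gamma(4.3+10, 7.9+8.01) = Gamma(14.3, 15.91).
The predictive distribution for the next observation is Lomax; its mean is β/(α−1) = 15.91/13.3 = 1.1962.

1.1962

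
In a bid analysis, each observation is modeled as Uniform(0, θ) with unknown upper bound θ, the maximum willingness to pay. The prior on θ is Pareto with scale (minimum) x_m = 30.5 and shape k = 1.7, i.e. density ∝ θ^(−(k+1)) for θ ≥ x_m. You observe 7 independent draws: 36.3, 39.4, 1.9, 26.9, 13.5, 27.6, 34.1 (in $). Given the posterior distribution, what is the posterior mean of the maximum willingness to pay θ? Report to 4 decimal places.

44.5169

A Pareto(scale x_m, shape k) prior on the upper bound θ of Uniform(0, θ) is conjugate: posterior is Pareto(max(x_m, max xᵢ), k + n).
Sample maximum = 39.4; prior scale x_m = 30.5 → posterior scale = max = 39.4.
Posterior shape = 1.7 + 7 = 8.7.
E[θ|data] = k·x_m/(k−1) = 8.7·39.4/7.7 = 44.5169.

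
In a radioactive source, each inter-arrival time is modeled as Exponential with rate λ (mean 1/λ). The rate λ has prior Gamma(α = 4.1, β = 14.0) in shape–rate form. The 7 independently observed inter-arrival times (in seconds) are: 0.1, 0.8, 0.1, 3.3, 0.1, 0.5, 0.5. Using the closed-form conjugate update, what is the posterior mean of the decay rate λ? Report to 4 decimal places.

With a Gamma(shape α, rate β) prior on the exponential rate λ, the posterior after n observations with total T = Σxᵢ is Gamma(α+n, β+T).
Sum of observations T = 5.4 seconds; n = 7.
Posterior: Gamma(4.1+7, 14.0+5.4) = Gamma(11.1, 19.4).
Posterior mean of λ = α/β = 11.1/19.4 = 0.5722.

0.5722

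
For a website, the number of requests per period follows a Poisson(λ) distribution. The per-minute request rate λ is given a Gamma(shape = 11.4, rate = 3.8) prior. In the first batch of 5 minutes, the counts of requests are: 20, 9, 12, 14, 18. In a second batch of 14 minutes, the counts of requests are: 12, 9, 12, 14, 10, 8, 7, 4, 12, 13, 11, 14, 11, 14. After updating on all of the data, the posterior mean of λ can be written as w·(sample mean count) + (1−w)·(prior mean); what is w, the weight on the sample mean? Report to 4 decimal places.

0.8333

With a Gamma(shape α, rate β) prior, the Poisson likelihood is conjugate: the posterior is Gamma(α + ΣXᵢ, β + n).
Total number of minutes: n = 5 + 14 = 19.
Posterior mean = (α₀+S)/(β₀+n) = [n/(β₀+n)]·(S/n) + [β₀/(β₀+n)]·(α₀/β₀), so only n and β₀ enter the weight.
Weight on data w = n/(β₀+n) = 19/(3.8+19) = 19/22.8 = 0.8333.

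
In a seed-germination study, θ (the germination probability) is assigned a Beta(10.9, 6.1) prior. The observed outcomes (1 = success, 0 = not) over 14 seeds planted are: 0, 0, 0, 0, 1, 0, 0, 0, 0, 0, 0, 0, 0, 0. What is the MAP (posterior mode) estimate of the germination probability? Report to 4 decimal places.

0.3759

The Beta prior is conjugate to a Binomial/Bernoulli likelihood; the update adds successes to α and failures to β.
Posterior: Beta(α+k, β+n−k) = Beta(10.9+1, 6.1+13) = Beta(11.9, 19.1).
Mode of Beta(a,b) for a,b>1 is (a−1)/(a+b−2) = 10.9/29.0 = 0.3759.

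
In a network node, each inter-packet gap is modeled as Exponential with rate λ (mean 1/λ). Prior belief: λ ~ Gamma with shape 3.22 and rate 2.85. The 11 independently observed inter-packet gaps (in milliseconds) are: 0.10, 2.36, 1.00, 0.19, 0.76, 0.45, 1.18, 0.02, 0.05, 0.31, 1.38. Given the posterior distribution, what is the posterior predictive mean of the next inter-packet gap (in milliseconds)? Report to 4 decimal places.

0.8056

With a Gamma(shape α, rate β) prior on the exponential rate λ, the posterior after n observations with total T = Σxᵢ is Gamma(α+n, β+T).
Sum of observations T = 7.80 milliseconds; n = 11.
Posterior: Gamma(3.22+11, 2.85+7.80) = Gamma(14.22, 10.65).
The predictive distribution for the next observation is Lomax; its mean is β/(α−1) = 10.65/13.22 = 0.8056.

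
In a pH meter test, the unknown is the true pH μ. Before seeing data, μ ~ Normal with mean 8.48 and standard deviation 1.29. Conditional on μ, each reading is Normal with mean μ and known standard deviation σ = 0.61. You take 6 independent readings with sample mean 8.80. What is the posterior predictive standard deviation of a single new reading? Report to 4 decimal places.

For Normal data with known variance σ², a Normal(μ₀, σ₀²) prior on μ is conjugate. Posterior precision = 1/σ₀² + n/σ²; posterior mean is the precision-weighted average of μ₀ and x̄.
σ₀² = 1.29² = 1.6641, σ² = 0.61² = 0.3721; σ² + n·σ₀² = 0.3721 + 6·1.6641 = 10.3567.
Posterior precision = 1/σ₀² + n/σ² = 1/1.6641 + 6/0.3721 = (σ² + n·σ₀²)/(σ₀²σ²) = 10.3567/(1.6641·0.3721); posterior variance σₙ² = σ₀²σ²/(σ² + n·σ₀²) = 1.6641·0.3721/10.3567 = 0.059789.
Predictive variance for one new observation = σₙ² + σ² = 1.6641·0.3721/10.3567 + 0.3721 = σ²·(σ₀² + 10.3567)/10.3567 = 0.3721·12.0208/10.3567 = 0.431889; SD = √(0.3721·12.0208/10.3567) = 0.6572.

0.6572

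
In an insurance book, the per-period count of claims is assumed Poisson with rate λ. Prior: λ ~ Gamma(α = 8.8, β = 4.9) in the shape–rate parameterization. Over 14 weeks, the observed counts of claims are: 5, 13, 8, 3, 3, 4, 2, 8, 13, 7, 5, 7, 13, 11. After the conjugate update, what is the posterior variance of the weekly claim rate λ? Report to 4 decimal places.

With a Gamma(shape α, rate β) prior, the Poisson likelihood is conjugate: the posterior is Gamma(α + ΣXᵢ, β + n).
Sum of counts S = 102 over n = 14 weeks.
Posterior: Gamma(α+S, β+n) = Gamma(8.8+102, 4.9+14) = Gamma(110.8, 18.9).
Var = α/β² = 110.8/18.9² = 0.3102.

0.3102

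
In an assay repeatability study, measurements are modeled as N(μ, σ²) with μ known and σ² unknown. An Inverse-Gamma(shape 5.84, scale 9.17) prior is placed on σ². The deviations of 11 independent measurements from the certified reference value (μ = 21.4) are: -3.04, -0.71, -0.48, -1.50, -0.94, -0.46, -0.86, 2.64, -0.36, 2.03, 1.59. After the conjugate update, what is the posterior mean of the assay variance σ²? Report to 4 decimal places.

With known mean μ and an Inverse-Gamma(α, β) prior on σ², the Normal likelihood is conjugate: posterior is Inv-Gamma(α + n/2, β + Σ(xᵢ−μ)²/2).
Σ(xᵢ−μ)² = (-3.04)² + (-0.71)² + (-0.48)² + (-1.50)² + (-0.94)² + (-0.46)² + (-0.86)² + (2.64)² + (-0.36)² + (2.03)² + (1.59)² = 27.8091.
Posterior: Inv-Gamma(5.84 + 11/2, 9.17 + 27.8091/2) = Inv-Gamma(11.34, 23.07455).
E[σ²|data] = β/(α−1) = 23.07455/10.34 = 2.2316.

2.2316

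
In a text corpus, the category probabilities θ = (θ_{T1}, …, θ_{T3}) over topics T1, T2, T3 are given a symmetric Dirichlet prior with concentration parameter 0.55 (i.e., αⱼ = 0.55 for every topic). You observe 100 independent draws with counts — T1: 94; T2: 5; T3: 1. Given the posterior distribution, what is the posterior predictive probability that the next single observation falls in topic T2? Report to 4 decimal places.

The Dirichlet prior is conjugate to the Multinomial likelihood: each posterior αⱼ = prior αⱼ + observed count nⱼ.
Posterior concentration: (94.55, 5.55, 1.55), total = 101.65.
P(next = T2 | data) = α_{T2}/Σα = 0.0546.

0.0546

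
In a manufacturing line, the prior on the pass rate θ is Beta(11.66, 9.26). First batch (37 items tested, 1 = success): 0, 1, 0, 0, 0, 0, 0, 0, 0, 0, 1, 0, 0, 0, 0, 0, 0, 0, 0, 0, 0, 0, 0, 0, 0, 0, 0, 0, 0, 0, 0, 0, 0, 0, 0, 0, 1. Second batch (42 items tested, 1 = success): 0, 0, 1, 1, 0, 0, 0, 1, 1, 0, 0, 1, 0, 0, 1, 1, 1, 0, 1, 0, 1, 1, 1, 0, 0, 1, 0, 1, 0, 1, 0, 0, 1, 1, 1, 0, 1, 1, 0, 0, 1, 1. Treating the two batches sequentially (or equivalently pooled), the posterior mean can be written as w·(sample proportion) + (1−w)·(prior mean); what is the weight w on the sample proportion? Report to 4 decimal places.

0.7906

The Beta prior is conjugate to a Binomial/Bernoulli likelihood; the update adds successes to α and failures to β.
Total number of items tested: n = 37 + 42 = 79.
Posterior mean = (α₀+k)/(α₀+β₀+n) = [n/(α₀+β₀+n)]·(k/n) + [(α₀+β₀)/(α₀+β₀+n)]·α₀/(α₀+β₀), so only n and the prior enter the weight.
The weight on the data is w = n/(α₀+β₀+n) = 79/(11.66+9.26+79) = 79/99.92 = 0.7906.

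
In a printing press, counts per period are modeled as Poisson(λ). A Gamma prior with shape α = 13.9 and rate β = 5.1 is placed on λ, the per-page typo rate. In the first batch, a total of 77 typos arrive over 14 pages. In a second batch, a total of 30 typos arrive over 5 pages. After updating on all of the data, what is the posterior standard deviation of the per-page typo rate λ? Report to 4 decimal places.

0.4562

With a Gamma(shape α, rate β) prior, the Poisson likelihood is conjugate: the posterior is Gamma(α + ΣXᵢ, β + n).
After batch 1: Gamma(α+S, β+n) = Gamma(13.9+77, 5.1+14) = Gamma(90.9, 19.1).
After batch 2: Gamma(α+S, β+n) = Gamma(90.9+30, 19.1+5) = Gamma(120.9, 24.1).
SD = √α/β = √120.9/24.1 = 0.4562.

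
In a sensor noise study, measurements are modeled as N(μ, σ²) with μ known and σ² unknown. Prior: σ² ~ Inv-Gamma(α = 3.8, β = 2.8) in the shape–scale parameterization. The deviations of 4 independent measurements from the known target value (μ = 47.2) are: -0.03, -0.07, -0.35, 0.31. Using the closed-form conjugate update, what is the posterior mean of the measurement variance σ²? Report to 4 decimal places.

0.6067

With known mean μ and an Inverse-Gamma(α, β) prior on σ², the Normal likelihood is conjugate: posterior is Inv-Gamma(α + n/2, β + Σ(xᵢ−μ)²/2).
Σ(xᵢ−μ)² = (-0.03)² + (-0.07)² + (-0.35)² + (0.31)² = 0.2244.
Posterior: Inv-Gamma(3.8 + 4/2, 2.8 + 0.2244/2) = Inv-Gamma(5.80, 2.91220).
E[σ²|data] = β/(α−1) = 2.91220/4.80 = 0.6067.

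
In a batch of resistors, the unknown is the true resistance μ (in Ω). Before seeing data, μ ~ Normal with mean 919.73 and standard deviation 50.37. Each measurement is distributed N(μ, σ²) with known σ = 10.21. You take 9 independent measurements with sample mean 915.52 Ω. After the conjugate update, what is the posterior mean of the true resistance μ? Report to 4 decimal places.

915.5391

For Normal data with known variance σ², a Normal(μ₀, σ₀²) prior on μ is conjugate. Posterior precision = 1/σ₀² + n/σ²; posterior mean is the precision-weighted average of μ₀ and x̄.
n·x̄ = 9·915.52 = 8239.68.
σ₀² = 50.37² = 2537.1369, σ² = 10.21² = 104.2441; σ² + n·σ₀² = 104.2441 + 9·2537.1369 = 22938.4762.
Posterior mean = (μ₀/σ₀² + n·x̄/σ²)/(1/σ₀² + n/σ²) = (σ²·μ₀ + σ₀²·n·x̄)/(σ² + n·σ₀²) = (104.2441·919.73 + 2537.1369·8239.68)/22938.4762 = 21001072.598285/22938.4762 = 915.5391.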